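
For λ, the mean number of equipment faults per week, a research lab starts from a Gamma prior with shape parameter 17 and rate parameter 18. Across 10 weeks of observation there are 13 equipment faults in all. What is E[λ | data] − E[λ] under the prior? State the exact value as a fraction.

8/63

Total count 13 over total exposure 10 weeks.
Conjugate update: add total count to the shape and total exposure to the rate, giving Gamma(30, 28).
Posterior mean = 30/28 = 15/14; prior mean = 17/18 = 17/18. Difference = 15/14 − 17/18 = 8/63.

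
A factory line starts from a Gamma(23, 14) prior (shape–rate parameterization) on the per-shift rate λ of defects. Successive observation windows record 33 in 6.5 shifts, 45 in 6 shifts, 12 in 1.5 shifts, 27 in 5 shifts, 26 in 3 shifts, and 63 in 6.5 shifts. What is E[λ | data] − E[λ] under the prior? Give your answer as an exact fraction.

4457/1190

Total count: 33 + 45 + 12 + 27 + 26 + 63 = 206.
Total exposure: 6.5 + 6 + 1.5 + 5 + 3 + 6.5 = 28.5 shifts.
The Gamma prior is conjugate for the Poisson rate, so λ | data ~ Gamma(23+206, 14+28.5) = Gamma(229, 85/2).
Posterior mean = 229/(85/2) = 458/85; prior mean = 23/14 = 23/14. Difference = 458/85 − 23/14 = 4457/1190.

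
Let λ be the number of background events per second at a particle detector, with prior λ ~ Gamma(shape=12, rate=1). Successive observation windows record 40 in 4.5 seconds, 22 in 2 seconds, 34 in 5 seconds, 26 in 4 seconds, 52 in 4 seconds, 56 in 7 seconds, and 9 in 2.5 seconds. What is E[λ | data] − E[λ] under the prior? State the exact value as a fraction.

Total count: 40 + 22 + 34 + 26 + 52 + 56 + 9 = 239.
Total exposure: 4.5 + 2 + 5 + 4 + 4 + 7 + 2.5 = 29 seconds.
By Gamma–Poisson conjugacy, the posterior is Gamma(α + Σx, β + Σt) = Gamma(12 + 239, 1 + 29) = Gamma(251, 30).
Posterior mean = 251/30 = 251/30; prior mean = 12/1 = 12. Difference = 251/30 − 12 = -109/30.

-109/30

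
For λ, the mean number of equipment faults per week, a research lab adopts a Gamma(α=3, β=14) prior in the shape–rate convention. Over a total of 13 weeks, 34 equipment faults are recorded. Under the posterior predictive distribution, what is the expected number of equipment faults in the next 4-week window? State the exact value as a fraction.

Total count 34 over total exposure 13 weeks.
Conjugate update: add total count to the shape and total exposure to the rate, giving Gamma(37, 27).
Predictive mean over a 4-week window = T·E[λ|data] = 4·37/27 = 148/27.

148/27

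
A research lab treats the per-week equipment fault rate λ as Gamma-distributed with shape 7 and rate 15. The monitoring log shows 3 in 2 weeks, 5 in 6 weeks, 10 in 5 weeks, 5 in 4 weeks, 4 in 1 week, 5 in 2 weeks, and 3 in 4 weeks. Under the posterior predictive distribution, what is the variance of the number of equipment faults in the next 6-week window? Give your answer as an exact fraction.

1260/169

Total count: 3 + 5 + 10 + 5 + 4 + 5 + 3 = 35.
Total exposure: 2 + 6 + 5 + 4 + 1 + 2 + 4 = 24 weeks.
Posterior: α' = 7 + 35 = 42, β' = 15 + 24 = 39.
The posterior predictive for a window of length T is Negative Binomial with variance T·α'·(β'+T)/β'² = 6·42·45/1521 = 1260/169.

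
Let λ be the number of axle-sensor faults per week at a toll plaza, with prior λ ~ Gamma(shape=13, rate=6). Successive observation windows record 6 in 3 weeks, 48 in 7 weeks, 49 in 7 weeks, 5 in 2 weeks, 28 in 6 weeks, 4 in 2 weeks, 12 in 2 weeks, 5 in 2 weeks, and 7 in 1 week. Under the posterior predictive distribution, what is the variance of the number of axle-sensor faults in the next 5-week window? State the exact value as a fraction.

Total count: 6 + 48 + 49 + 5 + 28 + 4 + 12 + 5 + 7 = 164.
Total exposure: 3 + 7 + 7 + 2 + 6 + 2 + 2 + 2 + 1 = 32 weeks.
The Gamma prior is conjugate for the Poisson rate, so λ | data ~ Gamma(13+164, 6+32) = Gamma(177, 38).
The posterior predictive for a window of length T is Negative Binomial with variance T·α'·(β'+T)/β'² = 5·177·43/1444 = 38055/1444.

38055/1444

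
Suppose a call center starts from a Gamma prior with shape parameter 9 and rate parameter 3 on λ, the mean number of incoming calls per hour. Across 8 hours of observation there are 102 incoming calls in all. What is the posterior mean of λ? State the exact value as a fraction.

Total count 102 over total exposure 8 hours.
Posterior: α' = 9 + 102 = 111, β' = 3 + 8 = 11.
Posterior mean = α'/β' = 111/11.

111/11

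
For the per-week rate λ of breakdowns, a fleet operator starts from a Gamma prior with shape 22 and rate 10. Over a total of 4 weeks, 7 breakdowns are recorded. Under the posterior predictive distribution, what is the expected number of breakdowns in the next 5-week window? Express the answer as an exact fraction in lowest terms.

145/14

Total count 7 over total exposure 4 weeks.
The Gamma prior is conjugate for the Poisson rate, so λ | data ~ Gamma(22+7, 10+4) = Gamma(29, 14).
Predictive mean over a 5-week window = T·E[λ|data] = 5·29/14 = 145/14.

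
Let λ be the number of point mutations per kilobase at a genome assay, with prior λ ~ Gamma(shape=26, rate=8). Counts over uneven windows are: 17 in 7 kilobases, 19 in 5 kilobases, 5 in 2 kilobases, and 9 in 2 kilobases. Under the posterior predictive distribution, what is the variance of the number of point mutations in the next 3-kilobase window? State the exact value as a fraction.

171/16

Total count: 17 + 19 + 5 + 9 = 50.
Total exposure: 7 + 5 + 2 + 2 = 16 kilobases.
By Gamma–Poisson conjugacy, the posterior is Gamma(α + Σx, β + Σt) = Gamma(26 + 50, 8 + 16) = Gamma(76, 24).
The posterior predictive for a window of length T is Negative Binomial with variance T·α'·(β'+T)/β'² = 3·76·27/576 = 171/16.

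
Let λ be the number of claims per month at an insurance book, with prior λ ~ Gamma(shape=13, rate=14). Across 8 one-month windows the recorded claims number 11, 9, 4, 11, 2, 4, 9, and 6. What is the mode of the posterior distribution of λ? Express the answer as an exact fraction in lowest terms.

Total count: 11 + 9 + 4 + 11 + 2 + 4 + 9 + 6 = 56.
Total exposure: 8 months.
Conjugate update: add total count to the shape and total exposure to the rate, giving Gamma(69, 22).
Posterior mode = (α'−1)/β' = 68/22 = 34/11.

34/11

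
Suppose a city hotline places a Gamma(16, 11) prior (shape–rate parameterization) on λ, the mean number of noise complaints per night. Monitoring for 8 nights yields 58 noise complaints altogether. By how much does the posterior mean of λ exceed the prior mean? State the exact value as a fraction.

Total count 58 over total exposure 8 nights.
Conjugate update: add total count to the shape and total exposure to the rate, giving Gamma(74, 19).
Posterior mean = 74/19 = 74/19; prior mean = 16/11 = 16/11. Difference = 74/19 − 16/11 = 510/209.

510/209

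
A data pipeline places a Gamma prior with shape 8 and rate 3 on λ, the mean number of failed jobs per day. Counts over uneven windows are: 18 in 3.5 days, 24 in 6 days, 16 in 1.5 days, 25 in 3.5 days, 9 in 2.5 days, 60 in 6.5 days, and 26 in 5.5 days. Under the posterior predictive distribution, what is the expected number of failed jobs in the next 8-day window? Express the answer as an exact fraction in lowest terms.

93/2

Total count: 18 + 24 + 16 + 25 + 9 + 60 + 26 = 178.
Total exposure: 3.5 + 6 + 1.5 + 3.5 + 2.5 + 6.5 + 5.5 = 29 days.
Gamma(α, β) with Poisson data over total exposure Σt gives posterior Gamma(α+Σx, β+Σt) = Gamma(186, 32).
Predictive mean over an 8-day window = T·E[λ|data] = 8·186/32 = 93/2.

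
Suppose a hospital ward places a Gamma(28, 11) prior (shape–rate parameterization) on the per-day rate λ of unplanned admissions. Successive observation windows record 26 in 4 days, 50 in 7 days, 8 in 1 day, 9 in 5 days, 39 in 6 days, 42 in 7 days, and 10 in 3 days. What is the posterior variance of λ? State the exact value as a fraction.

53/484

Total count: 26 + 50 + 8 + 9 + 39 + 42 + 10 = 184.
Total exposure: 4 + 7 + 1 + 5 + 6 + 7 + 3 = 33 days.
The Gamma prior is conjugate for the Poisson rate, so λ | data ~ Gamma(28+184, 11+33) = Gamma(212, 44).
Posterior variance = α'/β'² = 212/1936 = 53/484.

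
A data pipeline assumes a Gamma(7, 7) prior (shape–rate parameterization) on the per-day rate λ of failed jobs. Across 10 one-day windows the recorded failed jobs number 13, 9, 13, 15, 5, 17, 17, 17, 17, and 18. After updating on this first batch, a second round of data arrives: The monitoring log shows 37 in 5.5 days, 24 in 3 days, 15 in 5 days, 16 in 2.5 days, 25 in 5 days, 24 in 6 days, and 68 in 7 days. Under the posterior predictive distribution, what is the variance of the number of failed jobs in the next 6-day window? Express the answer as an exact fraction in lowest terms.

Total count: 13 + 9 + 13 + 15 + 5 + 17 + 17 + 17 + 17 + 18 = 141.
Total exposure: 10 days.
After the first batch: Gamma(7 + 141, 7 + 10) = Gamma(148, 17).
Total count: 37 + 24 + 15 + 16 + 25 + 24 + 68 = 209.
Total exposure: 5.5 + 3 + 5 + 2.5 + 5 + 6 + 7 = 34 days.
After the second batch: Gamma(148 + 209, 17 + 34) = Gamma(357, 51).
The posterior predictive for a window of length T is Negative Binomial with variance T·α'·(β'+T)/β'² = 6·357·57/2601 = 798/17.

798/17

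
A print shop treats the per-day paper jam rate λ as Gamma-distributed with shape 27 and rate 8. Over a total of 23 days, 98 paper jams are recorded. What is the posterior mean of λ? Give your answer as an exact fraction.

Total count 98 over total exposure 23 days.
The Gamma prior is conjugate for the Poisson rate, so λ | data ~ Gamma(27+98, 8+23) = Gamma(125, 31).
Posterior mean = α'/β' = 125/31.

125/31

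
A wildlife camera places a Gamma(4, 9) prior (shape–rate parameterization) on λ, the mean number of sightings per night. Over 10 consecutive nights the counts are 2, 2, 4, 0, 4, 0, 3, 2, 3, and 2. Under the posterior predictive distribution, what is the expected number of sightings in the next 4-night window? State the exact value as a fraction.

Total count: 2 + 2 + 4 + 0 + 4 + 0 + 3 + 2 + 3 + 2 = 22.
Total exposure: 10 nights.
By Gamma–Poisson conjugacy, the posterior is Gamma(α + Σx, β + Σt) = Gamma(4 + 22, 9 + 10) = Gamma(26, 19).
Predictive mean over a 4-night window = T·E[λ|data] = 4·26/19 = 104/19.

104/19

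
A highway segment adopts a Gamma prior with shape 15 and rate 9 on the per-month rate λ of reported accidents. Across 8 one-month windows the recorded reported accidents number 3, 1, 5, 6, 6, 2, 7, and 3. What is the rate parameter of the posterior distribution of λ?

17

Total count: 3 + 1 + 5 + 6 + 6 + 2 + 7 + 3 = 33.
Total exposure: 8 months.
By Gamma–Poisson conjugacy, the posterior is Gamma(α + Σx, β + Σt) = Gamma(15 + 33, 9 + 8) = Gamma(48, 17).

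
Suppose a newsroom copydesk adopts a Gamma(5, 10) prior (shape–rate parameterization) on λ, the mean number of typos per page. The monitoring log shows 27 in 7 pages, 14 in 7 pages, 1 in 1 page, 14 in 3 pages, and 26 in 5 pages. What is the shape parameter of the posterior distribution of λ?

87

Total count: 27 + 14 + 1 + 14 + 26 = 82.
Total exposure: 7 + 7 + 1 + 3 + 5 = 23 pages.
By Gamma–Poisson conjugacy, the posterior is Gamma(α + Σx, β + Σt) = Gamma(5 + 82, 10 + 23) = Gamma(87, 33).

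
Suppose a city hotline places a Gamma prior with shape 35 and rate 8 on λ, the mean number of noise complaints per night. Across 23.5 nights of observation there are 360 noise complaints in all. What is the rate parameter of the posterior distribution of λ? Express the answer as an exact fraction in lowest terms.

63/2

Total count 360 over total exposure 23.5 nights.
By Gamma–Poisson conjugacy, the posterior is Gamma(α + Σx, β + Σt) = Gamma(35 + 360, 8 + 23.5) = Gamma(395, 63/2).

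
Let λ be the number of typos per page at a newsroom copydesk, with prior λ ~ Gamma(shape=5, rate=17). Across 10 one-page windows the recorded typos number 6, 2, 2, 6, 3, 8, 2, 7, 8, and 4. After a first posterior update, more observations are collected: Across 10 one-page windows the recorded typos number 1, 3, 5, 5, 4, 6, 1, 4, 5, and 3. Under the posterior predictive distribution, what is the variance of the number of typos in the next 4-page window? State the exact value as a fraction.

Total count: 6 + 2 + 2 + 6 + 3 + 8 + 2 + 7 + 8 + 4 = 48.
Total exposure: 10 pages.
After the first batch: Gamma(5 + 48, 17 + 10) = Gamma(53, 27).
Total count: 1 + 3 + 5 + 5 + 4 + 6 + 1 + 4 + 5 + 3 = 37.
Total exposure: 10 pages.
After the second batch: Gamma(53 + 37, 27 + 10) = Gamma(90, 37).
The posterior predictive for a window of length T is Negative Binomial with variance T·α'·(β'+T)/β'² = 4·90·41/1369 = 14760/1369.

14760/1369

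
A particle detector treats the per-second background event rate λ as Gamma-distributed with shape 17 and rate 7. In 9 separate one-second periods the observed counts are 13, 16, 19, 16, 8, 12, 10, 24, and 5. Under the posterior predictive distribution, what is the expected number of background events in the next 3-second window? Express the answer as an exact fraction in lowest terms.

105/4

Total count: 13 + 16 + 19 + 16 + 8 + 12 + 10 + 24 + 5 = 123.
Total exposure: 9 seconds.
By Gamma–Poisson conjugacy, the posterior is Gamma(α + Σx, β + Σt) = Gamma(17 + 123, 7 + 9) = Gamma(140, 16).
Predictive mean over a 3-second window = T·E[λ|data] = 3·140/16 = 105/4.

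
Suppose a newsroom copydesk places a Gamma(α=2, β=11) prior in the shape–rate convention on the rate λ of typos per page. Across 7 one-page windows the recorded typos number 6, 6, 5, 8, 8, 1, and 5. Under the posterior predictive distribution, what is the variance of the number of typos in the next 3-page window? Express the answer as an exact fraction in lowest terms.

Total count: 6 + 6 + 5 + 8 + 8 + 1 + 5 = 39.
Total exposure: 7 pages.
Posterior: α' = 2 + 39 = 41, β' = 11 + 7 = 18.
The posterior predictive for a window of length T is Negative Binomial with variance T·α'·(β'+T)/β'² = 3·41·21/324 = 287/36.

287/36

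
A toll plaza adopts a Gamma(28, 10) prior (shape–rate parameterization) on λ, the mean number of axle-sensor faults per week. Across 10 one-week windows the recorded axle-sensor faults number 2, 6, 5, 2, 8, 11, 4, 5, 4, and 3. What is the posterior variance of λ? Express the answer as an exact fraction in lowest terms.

39/200

Total count: 2 + 6 + 5 + 2 + 8 + 11 + 4 + 5 + 4 + 3 = 50.
Total exposure: 10 weeks.
Posterior: α' = 28 + 50 = 78, β' = 10 + 10 = 20.
Posterior variance = α'/β'² = 78/400 = 39/200.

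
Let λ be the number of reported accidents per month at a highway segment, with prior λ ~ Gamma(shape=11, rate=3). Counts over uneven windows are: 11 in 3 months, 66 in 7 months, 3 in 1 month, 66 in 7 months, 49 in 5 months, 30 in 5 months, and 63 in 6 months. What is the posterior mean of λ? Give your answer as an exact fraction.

299/37

Total count: 11 + 66 + 3 + 66 + 49 + 30 + 63 = 288.
Total exposure: 3 + 7 + 1 + 7 + 5 + 5 + 6 = 34 months.
Conjugate update: add total count to the shape and total exposure to the rate, giving Gamma(299, 37).
Posterior mean = α'/β' = 299/37.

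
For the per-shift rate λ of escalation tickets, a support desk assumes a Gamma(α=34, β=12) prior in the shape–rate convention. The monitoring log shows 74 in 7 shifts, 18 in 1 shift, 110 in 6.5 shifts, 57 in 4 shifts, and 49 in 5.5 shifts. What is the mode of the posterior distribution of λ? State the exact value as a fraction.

341/36

Total count: 74 + 18 + 110 + 57 + 49 = 308.
Total exposure: 7 + 1 + 6.5 + 4 + 5.5 = 24 shifts.
Gamma(α, β) with Poisson data over total exposure Σt gives posterior Gamma(α+Σx, β+Σt) = Gamma(342, 36).
Posterior mode = (α'−1)/β' = 341/36.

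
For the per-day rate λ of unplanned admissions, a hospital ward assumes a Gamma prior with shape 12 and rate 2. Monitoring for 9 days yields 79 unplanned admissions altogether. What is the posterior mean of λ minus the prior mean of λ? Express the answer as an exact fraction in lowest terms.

25/11

Total count 79 over total exposure 9 days.
Conjugate update: add total count to the shape and total exposure to the rate, giving Gamma(91, 11).
Posterior mean = 91/11 = 91/11; prior mean = 12/2 = 6. Difference = 91/11 − 6 = 25/11.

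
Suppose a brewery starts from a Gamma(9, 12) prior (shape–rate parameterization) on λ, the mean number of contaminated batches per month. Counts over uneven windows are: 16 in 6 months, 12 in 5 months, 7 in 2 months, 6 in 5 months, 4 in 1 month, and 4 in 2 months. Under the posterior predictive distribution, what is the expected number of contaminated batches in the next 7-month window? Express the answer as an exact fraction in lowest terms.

Total count: 16 + 12 + 7 + 6 + 4 + 4 = 49.
Total exposure: 6 + 5 + 2 + 5 + 1 + 2 = 21 months.
Conjugate update: add total count to the shape and total exposure to the rate, giving Gamma(58, 33).
Predictive mean over a 7-month window = T·E[λ|data] = 7·58/33 = 406/33.

406/33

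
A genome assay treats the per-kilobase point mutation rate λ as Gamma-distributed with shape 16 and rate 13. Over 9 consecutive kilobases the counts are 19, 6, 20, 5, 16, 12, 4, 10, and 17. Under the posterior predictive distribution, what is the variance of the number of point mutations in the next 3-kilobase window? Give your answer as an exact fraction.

9375/484

Total count: 19 + 6 + 20 + 5 + 16 + 12 + 4 + 10 + 17 = 109.
Total exposure: 9 kilobases.
Posterior: α' = 16 + 109 = 125, β' = 13 + 9 = 22.
The posterior predictive for a window of length T is Negative Binomial with variance T·α'·(β'+T)/β'² = 3·125·25/484 = 9375/484.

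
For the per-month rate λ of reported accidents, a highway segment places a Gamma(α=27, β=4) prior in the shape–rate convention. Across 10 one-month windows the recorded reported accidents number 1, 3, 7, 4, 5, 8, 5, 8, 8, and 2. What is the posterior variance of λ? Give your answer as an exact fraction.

39/98

Total count: 1 + 3 + 7 + 4 + 5 + 8 + 5 + 8 + 8 + 2 = 51.
Total exposure: 10 months.
The Gamma prior is conjugate for the Poisson rate, so λ | data ~ Gamma(27+51, 4+10) = Gamma(78, 14).
Posterior variance = α'/β'² = 78/196 = 39/98.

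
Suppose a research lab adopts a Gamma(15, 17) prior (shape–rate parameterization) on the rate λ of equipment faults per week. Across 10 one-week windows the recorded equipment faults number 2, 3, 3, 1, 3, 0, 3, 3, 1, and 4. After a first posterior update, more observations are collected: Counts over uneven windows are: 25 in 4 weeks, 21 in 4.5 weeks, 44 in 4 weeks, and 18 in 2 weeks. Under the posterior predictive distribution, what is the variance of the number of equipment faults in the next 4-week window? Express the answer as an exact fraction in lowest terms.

Total count: 2 + 3 + 3 + 1 + 3 + 0 + 3 + 3 + 1 + 4 = 23.
Total exposure: 10 weeks.
After the first batch: Gamma(15 + 23, 17 + 10) = Gamma(38, 27).
Total count: 25 + 21 + 44 + 18 = 108.
Total exposure: 4 + 4.5 + 4 + 2 = 14.5 weeks.
After the second batch: Gamma(38 + 108, 27 + 14.5) = Gamma(146, 83/2).
The posterior predictive for a window of length T is Negative Binomial with variance T·α'·(β'+T)/β'² = 4·146·(91/2)/(6889/4) = 106288/6889.

106288/6889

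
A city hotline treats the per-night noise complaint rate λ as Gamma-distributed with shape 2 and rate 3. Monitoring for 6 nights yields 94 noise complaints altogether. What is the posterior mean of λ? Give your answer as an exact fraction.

32/3

Total count 94 over total exposure 6 nights.
Conjugate update: add total count to the shape and total exposure to the rate, giving Gamma(96, 9).
Posterior mean = α'/β' = 96/9 = 32/3.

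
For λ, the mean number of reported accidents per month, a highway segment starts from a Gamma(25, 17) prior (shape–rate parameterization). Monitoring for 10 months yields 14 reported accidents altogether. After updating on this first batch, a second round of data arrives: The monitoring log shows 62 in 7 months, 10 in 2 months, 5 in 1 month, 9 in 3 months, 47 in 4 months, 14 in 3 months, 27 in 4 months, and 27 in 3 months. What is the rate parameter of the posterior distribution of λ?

Total count 14 over total exposure 10 months.
After the first batch: Gamma(25 + 14, 17 + 10) = Gamma(39, 27).
Total count: 62 + 10 + 5 + 9 + 47 + 14 + 27 + 27 = 201.
Total exposure: 7 + 2 + 1 + 3 + 4 + 3 + 4 + 3 = 27 months.
After the second batch: Gamma(39 + 201, 27 + 27) = Gamma(240, 54).

54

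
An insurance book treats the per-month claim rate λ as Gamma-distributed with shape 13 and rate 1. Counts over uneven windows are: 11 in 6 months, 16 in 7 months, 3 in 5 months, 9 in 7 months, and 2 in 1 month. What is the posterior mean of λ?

Total count: 11 + 16 + 3 + 9 + 2 = 41.
Total exposure: 6 + 7 + 5 + 7 + 1 = 26 months.
The Gamma prior is conjugate for the Poisson rate, so λ | data ~ Gamma(13+41, 1+26) = Gamma(54, 27).
Posterior mean = α'/β' = 54/27 = 2.

2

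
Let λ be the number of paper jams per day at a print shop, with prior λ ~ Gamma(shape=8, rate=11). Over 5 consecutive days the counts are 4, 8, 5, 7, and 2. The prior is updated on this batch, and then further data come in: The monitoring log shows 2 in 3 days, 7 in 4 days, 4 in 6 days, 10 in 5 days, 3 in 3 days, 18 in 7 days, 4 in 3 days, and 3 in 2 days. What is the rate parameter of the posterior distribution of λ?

49

Total count: 4 + 8 + 5 + 7 + 2 = 26.
Total exposure: 5 days.
After the first batch: Gamma(8 + 26, 11 + 5) = Gamma(34, 16).
Total count: 2 + 7 + 4 + 10 + 3 + 18 + 4 + 3 = 51.
Total exposure: 3 + 4 + 6 + 5 + 3 + 7 + 3 + 2 = 33 days.
After the second batch: Gamma(34 + 51, 16 + 33) = Gamma(85, 49).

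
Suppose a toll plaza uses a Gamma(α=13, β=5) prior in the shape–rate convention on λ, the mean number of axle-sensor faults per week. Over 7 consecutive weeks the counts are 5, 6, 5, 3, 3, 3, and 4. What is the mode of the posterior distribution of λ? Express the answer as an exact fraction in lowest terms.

Total count: 5 + 6 + 5 + 3 + 3 + 3 + 4 = 29.
Total exposure: 7 weeks.
Gamma(α, β) with Poisson data over total exposure Σt gives posterior Gamma(α+Σx, β+Σt) = Gamma(42, 12).
Posterior mode = (α'−1)/β' = 41/12.

41/12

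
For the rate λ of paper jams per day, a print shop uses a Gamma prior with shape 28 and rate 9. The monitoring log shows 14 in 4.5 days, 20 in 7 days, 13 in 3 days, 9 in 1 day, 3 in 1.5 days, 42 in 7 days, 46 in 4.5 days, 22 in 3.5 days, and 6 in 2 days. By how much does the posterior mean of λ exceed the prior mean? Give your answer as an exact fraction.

623/387

Total count: 14 + 20 + 13 + 9 + 3 + 42 + 46 + 22 + 6 = 175.
Total exposure: 4.5 + 7 + 3 + 1 + 1.5 + 7 + 4.5 + 3.5 + 2 = 34 days.
Conjugate update: add total count to the shape and total exposure to the rate, giving Gamma(203, 43).
Posterior mean = 203/43 = 203/43; prior mean = 28/9 = 28/9. Difference = 203/43 − 28/9 = 623/387.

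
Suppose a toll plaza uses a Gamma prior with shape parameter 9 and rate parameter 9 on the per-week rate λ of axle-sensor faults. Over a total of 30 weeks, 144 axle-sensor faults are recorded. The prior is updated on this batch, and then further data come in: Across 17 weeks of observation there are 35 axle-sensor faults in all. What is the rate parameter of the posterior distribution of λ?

56

Total count 144 over total exposure 30 weeks.
After the first batch: Gamma(9 + 144, 9 + 30) = Gamma(153, 39).
Total count 35 over total exposure 17 weeks.
After the second batch: Gamma(153 + 35, 39 + 17) = Gamma(188, 56).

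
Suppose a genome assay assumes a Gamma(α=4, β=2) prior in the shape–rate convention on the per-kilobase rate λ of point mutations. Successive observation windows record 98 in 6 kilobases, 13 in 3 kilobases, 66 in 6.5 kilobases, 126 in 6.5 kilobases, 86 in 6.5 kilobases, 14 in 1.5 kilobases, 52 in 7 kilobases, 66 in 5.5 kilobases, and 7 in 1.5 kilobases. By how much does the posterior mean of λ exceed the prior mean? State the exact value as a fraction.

Total count: 98 + 13 + 66 + 126 + 86 + 14 + 52 + 66 + 7 = 528.
Total exposure: 6 + 3 + 6.5 + 6.5 + 6.5 + 1.5 + 7 + 5.5 + 1.5 = 44 kilobases.
The Gamma prior is conjugate for the Poisson rate, so λ | data ~ Gamma(4+528, 2+44) = Gamma(532, 46).
Posterior mean = 532/46 = 266/23; prior mean = 4/2 = 2. Difference = 266/23 − 2 = 220/23.

220/23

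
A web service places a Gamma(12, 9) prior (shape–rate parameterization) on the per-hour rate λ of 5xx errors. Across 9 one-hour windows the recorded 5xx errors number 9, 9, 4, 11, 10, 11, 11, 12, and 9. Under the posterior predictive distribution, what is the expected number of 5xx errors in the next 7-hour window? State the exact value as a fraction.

Total count: 9 + 9 + 4 + 11 + 10 + 11 + 11 + 12 + 9 = 86.
Total exposure: 9 hours.
Gamma(α, β) with Poisson data over total exposure Σt gives posterior Gamma(α+Σx, β+Σt) = Gamma(98, 18).
Predictive mean over a 7-hour window = T·E[λ|data] = 7·98/18 = 343/9.

343/9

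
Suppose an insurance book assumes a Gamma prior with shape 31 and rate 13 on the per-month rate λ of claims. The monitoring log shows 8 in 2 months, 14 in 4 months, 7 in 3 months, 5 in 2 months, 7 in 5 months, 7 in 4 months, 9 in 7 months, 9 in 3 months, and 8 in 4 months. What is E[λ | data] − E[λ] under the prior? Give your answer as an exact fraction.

-92/611

Total count: 8 + 14 + 7 + 5 + 7 + 7 + 9 + 9 + 8 = 74.
Total exposure: 2 + 4 + 3 + 2 + 5 + 4 + 7 + 3 + 4 = 34 months.
Conjugate update: add total count to the shape and total exposure to the rate, giving Gamma(105, 47).
Posterior mean = 105/47 = 105/47; prior mean = 31/13 = 31/13. Difference = 105/47 − 31/13 = -92/611.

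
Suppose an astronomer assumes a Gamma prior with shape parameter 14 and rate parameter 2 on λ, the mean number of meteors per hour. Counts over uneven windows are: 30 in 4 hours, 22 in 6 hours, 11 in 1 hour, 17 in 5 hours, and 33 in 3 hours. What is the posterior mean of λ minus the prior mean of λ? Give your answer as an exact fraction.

Total count: 30 + 22 + 11 + 17 + 33 = 113.
Total exposure: 4 + 6 + 1 + 5 + 3 = 19 hours.
Posterior: α' = 14 + 113 = 127, β' = 2 + 19 = 21.
Posterior mean = 127/21 = 127/21; prior mean = 14/2 = 7. Difference = 127/21 − 7 = -20/21.

-20/21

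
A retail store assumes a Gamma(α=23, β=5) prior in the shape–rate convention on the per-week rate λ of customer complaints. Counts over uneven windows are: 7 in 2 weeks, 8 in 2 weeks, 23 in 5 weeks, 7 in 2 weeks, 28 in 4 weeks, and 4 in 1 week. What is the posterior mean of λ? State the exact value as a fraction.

100/21

Total count: 7 + 8 + 23 + 7 + 28 + 4 = 77.
Total exposure: 2 + 2 + 5 + 2 + 4 + 1 = 16 weeks.
By Gamma–Poisson conjugacy, the posterior is Gamma(α + Σx, β + Σt) = Gamma(23 + 77, 5 + 16) = Gamma(100, 21).
Posterior mean = α'/β' = 100/21.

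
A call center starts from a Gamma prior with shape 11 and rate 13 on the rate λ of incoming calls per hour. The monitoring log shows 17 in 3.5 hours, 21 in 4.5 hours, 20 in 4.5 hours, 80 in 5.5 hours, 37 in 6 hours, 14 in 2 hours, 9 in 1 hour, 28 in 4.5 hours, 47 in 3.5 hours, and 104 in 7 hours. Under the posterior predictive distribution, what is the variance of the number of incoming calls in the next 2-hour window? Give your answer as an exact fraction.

44232/3025

Total count: 17 + 21 + 20 + 80 + 37 + 14 + 9 + 28 + 47 + 104 = 377.
Total exposure: 3.5 + 4.5 + 4.5 + 5.5 + 6 + 2 + 1 + 4.5 + 3.5 + 7 = 42 hours.
The Gamma prior is conjugate for the Poisson rate, so λ | data ~ Gamma(11+377, 13+42) = Gamma(388, 55).
The posterior predictive for a window of length T is Negative Binomial with variance T·α'·(β'+T)/β'² = 2·388·57/3025 = 44232/3025.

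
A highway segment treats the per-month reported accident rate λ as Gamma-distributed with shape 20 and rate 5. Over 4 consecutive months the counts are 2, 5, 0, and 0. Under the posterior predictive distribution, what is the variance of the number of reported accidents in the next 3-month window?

Total count: 2 + 5 + 0 + 0 = 7.
Total exposure: 4 months.
The Gamma prior is conjugate for the Poisson rate, so λ | data ~ Gamma(20+7, 5+4) = Gamma(27, 9).
The posterior predictive for a window of length T is Negative Binomial with variance T·α'·(β'+T)/β'² = 3·27·12/81 = 12.

12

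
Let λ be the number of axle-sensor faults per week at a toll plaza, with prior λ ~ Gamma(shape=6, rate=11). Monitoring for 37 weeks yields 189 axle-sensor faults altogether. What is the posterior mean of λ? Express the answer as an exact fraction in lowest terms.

65/16

Total count 189 over total exposure 37 weeks.
Posterior: α' = 6 + 189 = 195, β' = 11 + 37 = 48.
Posterior mean = α'/β' = 195/48 = 65/16.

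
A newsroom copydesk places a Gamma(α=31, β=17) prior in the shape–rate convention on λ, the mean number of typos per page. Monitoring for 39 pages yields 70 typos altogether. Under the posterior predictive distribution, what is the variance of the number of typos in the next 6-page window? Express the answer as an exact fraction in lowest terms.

9393/784

Total count 70 over total exposure 39 pages.
By Gamma–Poisson conjugacy, the posterior is Gamma(α + Σx, β + Σt) = Gamma(31 + 70, 17 + 39) = Gamma(101, 56).
The posterior predictive for a window of length T is Negative Binomial with variance T·α'·(β'+T)/β'² = 6·101·62/3136 = 9393/784.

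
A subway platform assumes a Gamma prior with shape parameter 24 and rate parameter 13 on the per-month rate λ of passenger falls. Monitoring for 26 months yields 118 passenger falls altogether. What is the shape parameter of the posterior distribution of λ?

Total count 118 over total exposure 26 months.
Conjugate update: add total count to the shape and total exposure to the rate, giving Gamma(142, 39).

142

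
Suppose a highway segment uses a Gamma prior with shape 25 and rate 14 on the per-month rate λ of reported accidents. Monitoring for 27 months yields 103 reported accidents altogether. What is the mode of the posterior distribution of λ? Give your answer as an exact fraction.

Total count 103 over total exposure 27 months.
By Gamma–Poisson conjugacy, the posterior is Gamma(α + Σx, β + Σt) = Gamma(25 + 103, 14 + 27) = Gamma(128, 41).
Posterior mode = (α'−1)/β' = 127/41.

127/41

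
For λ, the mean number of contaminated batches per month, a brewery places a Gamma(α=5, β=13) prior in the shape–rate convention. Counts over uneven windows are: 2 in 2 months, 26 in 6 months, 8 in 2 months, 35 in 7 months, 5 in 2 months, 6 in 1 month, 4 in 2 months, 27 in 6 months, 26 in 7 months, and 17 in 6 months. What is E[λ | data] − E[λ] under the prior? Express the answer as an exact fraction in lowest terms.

1823/702

Total count: 2 + 26 + 8 + 35 + 5 + 6 + 4 + 27 + 26 + 17 = 156.
Total exposure: 2 + 6 + 2 + 7 + 2 + 1 + 2 + 6 + 7 + 6 = 41 months.
Conjugate update: add total count to the shape and total exposure to the rate, giving Gamma(161, 54).
Posterior mean = 161/54 = 161/54; prior mean = 5/13 = 5/13. Difference = 161/54 − 5/13 = 1823/702.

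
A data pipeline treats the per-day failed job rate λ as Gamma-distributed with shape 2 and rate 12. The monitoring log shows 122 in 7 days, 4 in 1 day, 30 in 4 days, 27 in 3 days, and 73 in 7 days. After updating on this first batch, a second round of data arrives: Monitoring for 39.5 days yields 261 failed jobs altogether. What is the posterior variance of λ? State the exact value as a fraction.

692/7203

Total count: 122 + 4 + 30 + 27 + 73 = 256.
Total exposure: 7 + 1 + 4 + 3 + 7 = 22 days.
After the first batch: Gamma(2 + 256, 12 + 22) = Gamma(258, 34).
Total count 261 over total exposure 39.5 days.
After the second batch: Gamma(258 + 261, 34 + 39.5) = Gamma(519, 147/2).
Posterior variance = α'/β'² = 519/(21609/4) = 692/7203.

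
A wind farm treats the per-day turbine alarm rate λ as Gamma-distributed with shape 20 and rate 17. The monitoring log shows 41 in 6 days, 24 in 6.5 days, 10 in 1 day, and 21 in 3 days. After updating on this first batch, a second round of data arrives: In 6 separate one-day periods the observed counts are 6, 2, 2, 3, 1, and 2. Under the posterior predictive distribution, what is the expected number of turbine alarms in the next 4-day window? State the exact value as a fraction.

Total count: 41 + 24 + 10 + 21 = 96.
Total exposure: 6 + 6.5 + 1 + 3 = 16.5 days.
After the first batch: Gamma(20 + 96, 17 + 16.5) = Gamma(116, 67/2).
Total count: 6 + 2 + 2 + 3 + 1 + 2 = 16.
Total exposure: 6 days.
After the second batch: Gamma(116 + 16, 67/2 + 6) = Gamma(132, 79/2).
Predictive mean over a 4-day window = T·E[λ|data] = 4·132/(79/2) = 1056/79.

1056/79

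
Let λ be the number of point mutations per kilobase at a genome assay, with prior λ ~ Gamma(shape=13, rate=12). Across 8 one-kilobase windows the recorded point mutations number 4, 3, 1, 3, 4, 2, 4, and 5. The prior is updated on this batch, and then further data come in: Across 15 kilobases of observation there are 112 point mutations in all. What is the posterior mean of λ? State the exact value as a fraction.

Total count: 4 + 3 + 1 + 3 + 4 + 2 + 4 + 5 = 26.
Total exposure: 8 kilobases.
After the first batch: Gamma(13 + 26, 12 + 8) = Gamma(39, 20).
Total count 112 over total exposure 15 kilobases.
After the second batch: Gamma(39 + 112, 20 + 15) = Gamma(151, 35).
Posterior mean = α'/β' = 151/35.

151/35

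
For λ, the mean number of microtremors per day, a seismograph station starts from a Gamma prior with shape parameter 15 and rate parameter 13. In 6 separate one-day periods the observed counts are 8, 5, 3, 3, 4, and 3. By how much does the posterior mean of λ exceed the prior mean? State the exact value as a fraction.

Total count: 8 + 5 + 3 + 3 + 4 + 3 = 26.
Total exposure: 6 days.
Gamma(α, β) with Poisson data over total exposure Σt gives posterior Gamma(α+Σx, β+Σt) = Gamma(41, 19).
Posterior mean = 41/19 = 41/19; prior mean = 15/13 = 15/13. Difference = 41/19 − 15/13 = 248/247.

248/247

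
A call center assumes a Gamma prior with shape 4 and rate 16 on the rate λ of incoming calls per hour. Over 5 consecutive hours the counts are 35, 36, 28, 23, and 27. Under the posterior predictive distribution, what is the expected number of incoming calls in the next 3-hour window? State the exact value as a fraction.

153/7

Total count: 35 + 36 + 28 + 23 + 27 = 149.
Total exposure: 5 hours.
Posterior: α' = 4 + 149 = 153, β' = 16 + 5 = 21.
Predictive mean over a 3-hour window = T·E[λ|data] = 3·153/21 = 153/7.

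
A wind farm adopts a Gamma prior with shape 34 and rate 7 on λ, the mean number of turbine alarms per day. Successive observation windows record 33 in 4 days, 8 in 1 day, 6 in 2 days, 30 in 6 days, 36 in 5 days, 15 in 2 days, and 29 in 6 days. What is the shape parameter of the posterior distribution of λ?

191

Total count: 33 + 8 + 6 + 30 + 36 + 15 + 29 = 157.
Total exposure: 4 + 1 + 2 + 6 + 5 + 2 + 6 = 26 days.
Posterior: α' = 34 + 157 = 191, β' = 7 + 26 = 33.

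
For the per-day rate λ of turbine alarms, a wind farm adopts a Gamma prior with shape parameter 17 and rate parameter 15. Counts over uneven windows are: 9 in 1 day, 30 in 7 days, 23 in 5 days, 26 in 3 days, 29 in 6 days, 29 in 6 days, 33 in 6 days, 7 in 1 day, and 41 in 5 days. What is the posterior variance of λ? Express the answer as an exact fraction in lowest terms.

244/3025

Total count: 9 + 30 + 23 + 26 + 29 + 29 + 33 + 7 + 41 = 227.
Total exposure: 1 + 7 + 5 + 3 + 6 + 6 + 6 + 1 + 5 = 40 days.
By Gamma–Poisson conjugacy, the posterior is Gamma(α + Σx, β + Σt) = Gamma(17 + 227, 15 + 40) = Gamma(244, 55).
Posterior variance = α'/β'² = 244/3025.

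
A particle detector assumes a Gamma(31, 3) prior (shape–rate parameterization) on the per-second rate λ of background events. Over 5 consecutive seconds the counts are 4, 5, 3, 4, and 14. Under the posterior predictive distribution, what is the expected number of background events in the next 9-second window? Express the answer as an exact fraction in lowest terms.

Total count: 4 + 5 + 3 + 4 + 14 = 30.
Total exposure: 5 seconds.
By Gamma–Poisson conjugacy, the posterior is Gamma(α + Σx, β + Σt) = Gamma(31 + 30, 3 + 5) = Gamma(61, 8).
Predictive mean over a 9-second window = T·E[λ|data] = 9·61/8 = 549/8.

549/8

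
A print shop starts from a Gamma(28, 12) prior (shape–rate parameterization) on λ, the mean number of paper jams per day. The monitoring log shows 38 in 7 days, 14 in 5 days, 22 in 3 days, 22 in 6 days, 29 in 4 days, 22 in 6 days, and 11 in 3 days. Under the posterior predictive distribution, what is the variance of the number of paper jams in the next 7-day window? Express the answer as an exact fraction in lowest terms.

Total count: 38 + 14 + 22 + 22 + 29 + 22 + 11 = 158.
Total exposure: 7 + 5 + 3 + 6 + 4 + 6 + 3 = 34 days.
Posterior: α' = 28 + 158 = 186, β' = 12 + 34 = 46.
The posterior predictive for a window of length T is Negative Binomial with variance T·α'·(β'+T)/β'² = 7·186·53/2116 = 34503/1058.

34503/1058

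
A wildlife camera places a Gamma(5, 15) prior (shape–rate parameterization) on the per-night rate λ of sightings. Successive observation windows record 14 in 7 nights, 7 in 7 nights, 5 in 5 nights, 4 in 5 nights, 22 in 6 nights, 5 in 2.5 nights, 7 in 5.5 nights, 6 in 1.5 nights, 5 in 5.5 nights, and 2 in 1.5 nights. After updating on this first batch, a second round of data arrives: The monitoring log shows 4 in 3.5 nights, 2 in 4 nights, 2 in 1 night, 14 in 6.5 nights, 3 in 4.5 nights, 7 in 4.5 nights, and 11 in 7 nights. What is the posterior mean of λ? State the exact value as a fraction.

Total count: 14 + 7 + 5 + 4 + 22 + 5 + 7 + 6 + 5 + 2 = 77.
Total exposure: 7 + 7 + 5 + 5 + 6 + 2.5 + 5.5 + 1.5 + 5.5 + 1.5 = 46.5 nights.
After the first batch: Gamma(5 + 77, 15 + 46.5) = Gamma(82, 123/2).
Total count: 4 + 2 + 2 + 14 + 3 + 7 + 11 = 43.
Total exposure: 3.5 + 4 + 1 + 6.5 + 4.5 + 4.5 + 7 = 31 nights.
After the second batch: Gamma(82 + 43, 123/2 + 31) = Gamma(125, 185/2).
Posterior mean = α'/β' = 125/(185/2) = 50/37.

50/37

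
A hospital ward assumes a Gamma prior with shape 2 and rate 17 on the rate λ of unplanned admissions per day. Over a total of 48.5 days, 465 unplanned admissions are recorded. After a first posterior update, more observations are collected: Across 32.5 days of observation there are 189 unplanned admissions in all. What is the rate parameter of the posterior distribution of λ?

Total count 465 over total exposure 48.5 days.
After the first batch: Gamma(2 + 465, 17 + 48.5) = Gamma(467, 131/2).
Total count 189 over total exposure 32.5 days.
After the second batch: Gamma(467 + 189, 131/2 + 32.5) = Gamma(656, 98).

98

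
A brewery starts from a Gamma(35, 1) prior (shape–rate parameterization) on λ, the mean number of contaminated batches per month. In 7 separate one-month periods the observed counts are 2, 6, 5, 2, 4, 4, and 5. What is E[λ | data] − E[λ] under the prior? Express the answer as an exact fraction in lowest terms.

Total count: 2 + 6 + 5 + 2 + 4 + 4 + 5 = 28.
Total exposure: 7 months.
Gamma(α, β) with Poisson data over total exposure Σt gives posterior Gamma(α+Σx, β+Σt) = Gamma(63, 8).
Posterior mean = 63/8 = 63/8; prior mean = 35/1 = 35. Difference = 63/8 − 35 = -217/8.

-217/8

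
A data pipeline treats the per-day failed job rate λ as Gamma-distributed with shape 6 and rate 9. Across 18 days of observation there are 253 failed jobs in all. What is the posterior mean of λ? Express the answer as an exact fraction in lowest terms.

Total count 253 over total exposure 18 days.
The Gamma prior is conjugate for the Poisson rate, so λ | data ~ Gamma(6+253, 9+18) = Gamma(259, 27).
Posterior mean = α'/β' = 259/27.

259/27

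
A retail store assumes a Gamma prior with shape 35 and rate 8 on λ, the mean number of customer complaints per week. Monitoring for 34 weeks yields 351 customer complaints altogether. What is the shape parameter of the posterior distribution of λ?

386

Total count 351 over total exposure 34 weeks.
Conjugate update: add total count to the shape and total exposure to the rate, giving Gamma(386, 42).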